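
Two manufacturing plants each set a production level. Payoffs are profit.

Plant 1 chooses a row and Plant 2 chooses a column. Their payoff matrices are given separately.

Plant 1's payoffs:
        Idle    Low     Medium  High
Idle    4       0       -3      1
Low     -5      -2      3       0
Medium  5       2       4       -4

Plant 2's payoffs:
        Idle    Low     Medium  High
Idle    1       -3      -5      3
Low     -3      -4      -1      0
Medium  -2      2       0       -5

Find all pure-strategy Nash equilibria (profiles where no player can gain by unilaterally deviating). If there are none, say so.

Plant 1 against Idle: payoffs 4, -5, 5 → best response Medium.
Plant 1 against Low: payoffs 0, -2, 2 → best response Medium.
Plant 1 against Medium: payoffs -3, 3, 4 → best response Medium.
Plant 1 against High: payoffs 1, 0, -4 → best response Idle.
Plant 2 against Idle: payoffs 1, -3, -5, 3 → best response High.
Plant 2 against Low: payoffs -3, -4, -1, 0 → best response High.
Plant 2 against Medium: payoffs -2, 2, 0, -5 → best response Low.
Mutual best responses: (Idle, High); (Medium, Low).

Pure-strategy Nash equilibria: (Idle, High) and (Medium, Low)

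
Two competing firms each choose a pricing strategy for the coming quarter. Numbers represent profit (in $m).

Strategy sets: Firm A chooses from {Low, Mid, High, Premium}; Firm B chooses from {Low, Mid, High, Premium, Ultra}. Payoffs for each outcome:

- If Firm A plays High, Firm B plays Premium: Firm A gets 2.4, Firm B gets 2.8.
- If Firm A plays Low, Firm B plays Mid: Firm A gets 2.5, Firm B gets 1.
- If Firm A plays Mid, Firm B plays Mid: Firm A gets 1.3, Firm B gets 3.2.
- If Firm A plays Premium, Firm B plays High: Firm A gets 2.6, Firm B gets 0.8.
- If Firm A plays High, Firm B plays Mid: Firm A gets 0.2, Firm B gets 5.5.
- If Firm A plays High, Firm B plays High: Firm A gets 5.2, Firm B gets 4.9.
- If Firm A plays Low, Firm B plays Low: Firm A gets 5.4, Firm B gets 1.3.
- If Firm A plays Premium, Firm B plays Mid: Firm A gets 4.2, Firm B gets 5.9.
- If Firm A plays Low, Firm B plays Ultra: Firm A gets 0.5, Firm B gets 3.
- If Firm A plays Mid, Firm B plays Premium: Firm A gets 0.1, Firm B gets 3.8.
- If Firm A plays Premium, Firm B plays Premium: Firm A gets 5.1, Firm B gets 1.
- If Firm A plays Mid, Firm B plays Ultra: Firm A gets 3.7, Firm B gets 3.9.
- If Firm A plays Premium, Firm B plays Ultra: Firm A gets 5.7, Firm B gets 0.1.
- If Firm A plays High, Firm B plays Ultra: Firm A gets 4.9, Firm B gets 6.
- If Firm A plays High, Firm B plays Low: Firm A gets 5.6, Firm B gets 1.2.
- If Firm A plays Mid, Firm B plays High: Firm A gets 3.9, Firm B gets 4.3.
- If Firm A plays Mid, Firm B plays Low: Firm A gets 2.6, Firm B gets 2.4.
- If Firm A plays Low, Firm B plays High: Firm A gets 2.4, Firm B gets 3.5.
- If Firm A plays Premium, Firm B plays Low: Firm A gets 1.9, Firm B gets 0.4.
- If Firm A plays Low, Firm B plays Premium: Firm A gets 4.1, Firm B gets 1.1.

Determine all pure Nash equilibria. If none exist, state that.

Pure NE: (Premium, Mid)

(Low, Low): Firm A can switch to High (5.4 → 5.6). Not NE.
(Low, Mid): Firm A can switch to Premium (2.5 → 4.2). Not NE.
(Low, High): Firm A can switch to Mid (2.4 → 3.9). Not NE.
(Low, Premium): Firm A can switch to Premium (4.1 → 5.1). Not NE.
(Low, Ultra): Firm A can switch to Mid (0.5 → 3.7). Not NE.
(Mid, Low): Firm A can switch to Low (2.6 → 5.4). Not NE.
(Mid, Mid): Firm A can switch to Low (1.3 → 2.5). Not NE.
(Mid, High): Firm A can switch to High (3.9 → 5.2). Not NE.
(Mid, Premium): Firm A can switch to Low (0.1 → 4.1). Not NE.
(Mid, Ultra): Firm A can switch to High (3.7 → 4.9). Not NE.
(Premium, Mid): Firm A gets 4.2, best alternative 2.5; Firm B gets 5.9, best alternative 1. No profitable deviation — NE.
(The remaining 9 profiles each have a profitable deviation by the same check.)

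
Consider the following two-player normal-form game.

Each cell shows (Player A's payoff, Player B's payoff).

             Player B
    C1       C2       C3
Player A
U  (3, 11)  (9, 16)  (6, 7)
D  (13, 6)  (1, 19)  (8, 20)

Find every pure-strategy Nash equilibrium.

For each player, find the best response to each opponent profile; mutual best responses are the pure NE.
Player A against C1: payoffs 3, 13 → best response D.
Player A against C2: payoffs 9, 1 → best response U.
Player A against C3: payoffs 6, 8 → best response D.
Player B against U: payoffs 11, 16, 7 → best response C2.
Player B against D: payoffs 6, 19, 20 → best response C3.
Mutual best responses: (U, C2); (D, C3).

Pure-strategy Nash equilibria: (U, C2); (D, C3)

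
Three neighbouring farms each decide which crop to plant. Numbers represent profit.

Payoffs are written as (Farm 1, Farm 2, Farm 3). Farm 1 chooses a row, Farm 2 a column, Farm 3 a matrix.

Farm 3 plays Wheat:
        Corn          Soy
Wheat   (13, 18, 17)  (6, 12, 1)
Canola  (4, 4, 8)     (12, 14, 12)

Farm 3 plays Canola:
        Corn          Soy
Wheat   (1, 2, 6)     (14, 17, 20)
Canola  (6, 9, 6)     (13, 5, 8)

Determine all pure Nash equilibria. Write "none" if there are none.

Pure-strategy Nash equilibria: (Wheat, Corn, Wheat); (Wheat, Soy, Canola); (Canola, Soy, Wheat)

(Wheat, Corn, Wheat): Farm 1 gets 13, best alternative 4; Farm 2 gets 18, best alternative 12; Farm 3 gets 17, best alternative 6. No profitable deviation — NE.
(Wheat, Corn, Canola): Farm 1 can switch to Canola (1 → 6). Not NE.
(Wheat, Soy, Wheat): Farm 1 can switch to Canola (6 → 12). Not NE.
(Wheat, Soy, Canola): Farm 1 gets 14, best alternative 13; Farm 2 gets 17, best alternative 2; Farm 3 gets 20, best alternative 1. No profitable deviation — NE.
(Canola, Corn, Wheat): Farm 1 can switch to Wheat (4 → 13). Not NE.
(Canola, Corn, Canola): Farm 3 can switch to Wheat (6 → 8). Not NE.
(Canola, Soy, Wheat): Farm 1 gets 12, best alternative 6; Farm 2 gets 14, best alternative 4; Farm 3 gets 12, best alternative 8. No profitable deviation — NE.
(Canola, Soy, Canola): Farm 1 can switch to Wheat (13 → 14). Not NE.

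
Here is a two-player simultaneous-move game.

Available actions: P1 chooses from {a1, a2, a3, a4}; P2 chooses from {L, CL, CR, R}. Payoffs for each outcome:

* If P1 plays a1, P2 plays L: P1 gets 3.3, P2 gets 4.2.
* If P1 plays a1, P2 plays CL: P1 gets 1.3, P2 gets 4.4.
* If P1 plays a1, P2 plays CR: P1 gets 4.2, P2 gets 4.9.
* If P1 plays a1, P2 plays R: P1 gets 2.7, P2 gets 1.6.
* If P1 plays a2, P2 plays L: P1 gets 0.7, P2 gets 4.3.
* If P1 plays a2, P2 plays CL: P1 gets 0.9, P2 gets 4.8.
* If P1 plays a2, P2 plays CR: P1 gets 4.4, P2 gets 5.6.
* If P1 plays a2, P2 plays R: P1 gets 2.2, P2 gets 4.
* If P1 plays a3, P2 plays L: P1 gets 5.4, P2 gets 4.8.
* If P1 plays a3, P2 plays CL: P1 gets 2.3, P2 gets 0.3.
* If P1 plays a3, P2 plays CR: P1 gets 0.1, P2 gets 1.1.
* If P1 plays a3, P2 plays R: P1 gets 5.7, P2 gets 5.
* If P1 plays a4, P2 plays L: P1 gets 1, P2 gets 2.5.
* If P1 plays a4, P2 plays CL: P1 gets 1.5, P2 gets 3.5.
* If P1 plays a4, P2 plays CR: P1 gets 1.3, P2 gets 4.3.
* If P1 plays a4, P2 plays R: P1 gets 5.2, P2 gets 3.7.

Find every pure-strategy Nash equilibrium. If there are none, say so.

Pure-strategy Nash equilibria: (a2, CR); (a3, R)

(a1, L): P1 can switch to a3 (3.3 → 5.4). Not NE.
(a1, CL): P1 can switch to a3 (1.3 → 2.3). Not NE.
(a1, CR): P1 can switch to a2 (4.2 → 4.4). Not NE.
(a1, R): P1 can switch to a3 (2.7 → 5.7). Not NE.
(a2, L): P1 can switch to a1 (0.7 → 3.3). Not NE.
(a2, CL): P1 can switch to a1 (0.9 → 1.3). Not NE.
(a2, CR): P1 gets 4.4, best alternative 4.2; P2 gets 5.6, best alternative 4.8. No profitable deviation — NE.
(a2, R): P1 can switch to a1 (2.2 → 2.7). Not NE.
(a3, L): P2 can switch to R (4.8 → 5). Not NE.
(a3, CL): P2 can switch to L (0.3 → 4.8). Not NE.
(a3, CR): P1 can switch to a1 (0.1 → 4.2). Not NE.
(a3, R): P1 gets 5.7, best alternative 5.2; P2 gets 5, best alternative 4.8. No profitable deviation — NE.
(a4, L): P1 can switch to a1 (1 → 3.3). Not NE.
(a4, CL): P1 can switch to a3 (1.5 → 2.3). Not NE.
(The remaining 2 profiles each have a profitable deviation by the same check.)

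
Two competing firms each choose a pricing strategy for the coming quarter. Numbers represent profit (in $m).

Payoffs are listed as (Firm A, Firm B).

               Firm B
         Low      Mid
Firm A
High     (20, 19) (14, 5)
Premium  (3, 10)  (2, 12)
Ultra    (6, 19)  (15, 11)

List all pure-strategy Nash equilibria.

The unique pure-strategy Nash equilibrium is (High, Low).

Firm A against Low: payoffs 20, 3, 6 → best response High.
Firm A against Mid: payoffs 14, 2, 15 → best response Ultra.
Firm B against High: payoffs 19, 5 → best response Low.
Firm B against Premium: payoffs 10, 12 → best response Mid.
Firm B against Ultra: payoffs 19, 11 → best response Low.
Mutual best responses: (High, Low).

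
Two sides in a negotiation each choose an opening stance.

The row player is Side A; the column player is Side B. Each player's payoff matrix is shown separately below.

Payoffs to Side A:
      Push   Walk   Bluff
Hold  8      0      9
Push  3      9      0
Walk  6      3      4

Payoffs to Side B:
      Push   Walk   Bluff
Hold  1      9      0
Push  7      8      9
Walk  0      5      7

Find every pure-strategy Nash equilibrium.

Side A against Push: payoffs 8, 3, 6 → best response Hold.
Side A against Walk: payoffs 0, 9, 3 → best response Push.
Side A against Bluff: payoffs 9, 0, 4 → best response Hold.
Side B against Hold: payoffs 1, 9, 0 → best response Walk.
Side B against Push: payoffs 7, 8, 9 → best response Bluff.
Side B against Walk: payoffs 0, 5, 7 → best response Bluff.
No profile is a mutual best response for all players.

This game has no pure Nash equilibrium.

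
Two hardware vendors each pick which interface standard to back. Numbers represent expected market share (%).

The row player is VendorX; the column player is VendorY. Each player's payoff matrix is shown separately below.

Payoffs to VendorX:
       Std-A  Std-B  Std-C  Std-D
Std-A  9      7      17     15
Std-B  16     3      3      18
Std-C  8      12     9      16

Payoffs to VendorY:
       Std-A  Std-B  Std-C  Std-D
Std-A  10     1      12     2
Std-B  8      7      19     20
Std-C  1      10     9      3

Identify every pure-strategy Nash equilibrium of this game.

(Std-A, Std-C); (Std-B, Std-D); (Std-C, Std-B)

(Std-A, Std-A): VendorX can switch to Std-B (9 → 16). Not NE.
(Std-A, Std-B): VendorX can switch to Std-C (7 → 12). Not NE.
(Std-A, Std-C): VendorX gets 17, best alternative 9; VendorY gets 12, best alternative 10. No profitable deviation — NE.
(Std-A, Std-D): VendorX can switch to Std-B (15 → 18). Not NE.
(Std-B, Std-A): VendorY can switch to Std-C (8 → 19). Not NE.
(Std-B, Std-B): VendorX can switch to Std-A (3 → 7). Not NE.
(Std-B, Std-C): VendorX can switch to Std-A (3 → 17). Not NE.
(Std-B, Std-D): VendorX gets 18, best alternative 16; VendorY gets 20, best alternative 19. No profitable deviation — NE.
(Std-C, Std-B): VendorX gets 12, best alternative 7; VendorY gets 10, best alternative 9. No profitable deviation — NE.
(The remaining 3 profiles each have a profitable deviation by the same check.)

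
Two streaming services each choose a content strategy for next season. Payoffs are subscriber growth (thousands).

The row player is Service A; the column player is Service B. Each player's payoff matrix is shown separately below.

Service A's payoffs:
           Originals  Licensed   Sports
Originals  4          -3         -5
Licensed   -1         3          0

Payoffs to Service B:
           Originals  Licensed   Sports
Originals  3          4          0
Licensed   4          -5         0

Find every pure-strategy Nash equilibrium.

Service A against Originals: payoffs 4, -1 → best response Originals.
Service A against Licensed: payoffs -3, 3 → best response Licensed.
Service A against Sports: payoffs -5, 0 → best response Licensed.
Service B against Originals: payoffs 3, 4, 0 → best response Licensed.
Service B against Licensed: payoffs 4, -5, 0 → best response Originals.
No profile is a mutual best response for all players.

No pure-strategy Nash equilibrium.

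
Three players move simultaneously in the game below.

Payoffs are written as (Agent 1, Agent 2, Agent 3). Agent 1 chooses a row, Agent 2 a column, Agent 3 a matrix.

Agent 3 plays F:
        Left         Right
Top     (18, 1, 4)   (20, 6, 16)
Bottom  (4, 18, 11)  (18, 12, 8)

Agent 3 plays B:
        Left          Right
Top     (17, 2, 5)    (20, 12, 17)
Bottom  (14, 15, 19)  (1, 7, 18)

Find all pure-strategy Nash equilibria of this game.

Check each profile: it is a Nash equilibrium iff no player can strictly gain by switching unilaterally.
(Top, Left, F): Agent 2 can switch to Right (1 → 6). Not NE.
(Top, Left, B): Agent 2 can switch to Right (2 → 12). Not NE.
(Top, Right, F): Agent 3 can switch to B (16 → 17). Not NE.
(Top, Right, B): Agent 1 gets 20, best alternative 1; Agent 2 gets 12, best alternative 2; Agent 3 gets 17, best alternative 16. No profitable deviation — NE.
(Bottom, Left, F): Agent 1 can switch to Top (4 → 18). Not NE.
(Bottom, Left, B): Agent 1 can switch to Top (14 → 17). Not NE.
(Bottom, Right, F): Agent 1 can switch to Top (18 → 20). Not NE.
(Bottom, Right, B): Agent 1 can switch to Top (1 → 20). Not NE.

The unique pure-strategy Nash equilibrium is (Top, Right, B).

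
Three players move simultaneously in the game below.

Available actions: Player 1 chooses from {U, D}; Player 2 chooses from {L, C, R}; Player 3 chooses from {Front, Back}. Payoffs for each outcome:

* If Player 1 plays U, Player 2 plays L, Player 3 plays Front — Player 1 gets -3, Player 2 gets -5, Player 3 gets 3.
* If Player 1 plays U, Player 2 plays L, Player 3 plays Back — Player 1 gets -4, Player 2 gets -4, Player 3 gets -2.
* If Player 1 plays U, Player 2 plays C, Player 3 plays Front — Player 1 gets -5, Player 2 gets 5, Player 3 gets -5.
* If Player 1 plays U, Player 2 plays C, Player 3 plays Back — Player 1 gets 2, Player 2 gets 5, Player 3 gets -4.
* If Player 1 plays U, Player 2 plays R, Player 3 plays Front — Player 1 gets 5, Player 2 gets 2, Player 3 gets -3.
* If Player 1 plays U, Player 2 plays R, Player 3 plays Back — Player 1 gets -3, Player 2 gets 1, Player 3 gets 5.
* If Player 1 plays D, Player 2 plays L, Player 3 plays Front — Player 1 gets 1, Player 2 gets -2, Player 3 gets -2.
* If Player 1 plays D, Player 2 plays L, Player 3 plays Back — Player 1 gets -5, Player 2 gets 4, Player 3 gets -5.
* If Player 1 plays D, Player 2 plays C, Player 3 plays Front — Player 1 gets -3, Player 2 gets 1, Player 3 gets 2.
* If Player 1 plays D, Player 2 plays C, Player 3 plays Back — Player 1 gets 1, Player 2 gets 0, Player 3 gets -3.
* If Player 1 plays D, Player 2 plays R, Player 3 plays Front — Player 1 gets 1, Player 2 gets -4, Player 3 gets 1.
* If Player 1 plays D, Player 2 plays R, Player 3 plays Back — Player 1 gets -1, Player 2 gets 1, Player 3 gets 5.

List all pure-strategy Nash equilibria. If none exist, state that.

(U, L, Front): Player 1 can switch to D (-3 → 1). Not NE.
(U, L, Back): Player 2 can switch to C (-4 → 5). Not NE.
(U, C, Front): Player 1 can switch to D (-5 → -3). Not NE.
(U, C, Back): Player 1 gets 2, best alternative 1; Player 2 gets 5, best alternative 1; Player 3 gets -4, best alternative -5. No profitable deviation — NE.
(U, R, Front): Player 2 can switch to C (2 → 5). Not NE.
(U, R, Back): Player 1 can switch to D (-3 → -1). Not NE.
(D, L, Front): Player 2 can switch to C (-2 → 1). Not NE.
(D, L, Back): Player 1 can switch to U (-5 → -4). Not NE.
(D, C, Front): Player 1 gets -3, best alternative -5; Player 2 gets 1, best alternative -2; Player 3 gets 2, best alternative -3. No profitable deviation — NE.
(D, C, Back): Player 1 can switch to U (1 → 2). Not NE.
(D, R, Front): Player 1 can switch to U (1 → 5). Not NE.
(D, R, Back): Player 2 can switch to L (1 → 4). Not NE.

The pure Nash equilibria are (U, C, Back); (D, C, Front).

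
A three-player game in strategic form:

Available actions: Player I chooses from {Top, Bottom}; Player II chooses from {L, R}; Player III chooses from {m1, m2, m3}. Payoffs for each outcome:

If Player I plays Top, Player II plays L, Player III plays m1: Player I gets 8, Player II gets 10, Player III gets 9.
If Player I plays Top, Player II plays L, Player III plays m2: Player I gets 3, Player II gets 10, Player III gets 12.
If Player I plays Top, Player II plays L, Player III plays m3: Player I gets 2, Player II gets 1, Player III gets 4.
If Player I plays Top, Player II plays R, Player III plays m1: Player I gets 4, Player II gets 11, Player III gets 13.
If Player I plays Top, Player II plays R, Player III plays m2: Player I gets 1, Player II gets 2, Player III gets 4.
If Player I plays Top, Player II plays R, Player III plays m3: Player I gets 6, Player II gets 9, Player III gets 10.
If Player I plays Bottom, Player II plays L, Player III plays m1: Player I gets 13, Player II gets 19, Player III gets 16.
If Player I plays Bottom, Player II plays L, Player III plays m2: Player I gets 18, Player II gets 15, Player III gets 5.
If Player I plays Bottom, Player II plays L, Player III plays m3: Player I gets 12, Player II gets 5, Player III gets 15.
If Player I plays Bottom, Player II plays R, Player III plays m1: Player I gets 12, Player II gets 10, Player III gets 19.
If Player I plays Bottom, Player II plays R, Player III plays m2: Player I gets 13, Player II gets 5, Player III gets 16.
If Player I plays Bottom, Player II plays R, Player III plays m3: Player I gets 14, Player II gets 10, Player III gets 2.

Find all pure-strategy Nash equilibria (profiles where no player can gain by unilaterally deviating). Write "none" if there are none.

Player I against (L, m1): payoffs 8, 13 → best response Bottom.
Player I against (L, m2): payoffs 3, 18 → best response Bottom.
Player I against (L, m3): payoffs 2, 12 → best response Bottom.
Player I against (R, m1): payoffs 4, 12 → best response Bottom.
Player I against (R, m2): payoffs 1, 13 → best response Bottom.
Player I against (R, m3): payoffs 6, 14 → best response Bottom.
Player II against (Top, m1): payoffs 10, 11 → best response R.
Player II against (Top, m2): payoffs 10, 2 → best response L.
Player II against (Top, m3): payoffs 1, 9 → best response R.
Player II against (Bottom, m1): payoffs 19, 10 → best response L.
Player II against (Bottom, m2): payoffs 15, 5 → best response L.
Player II against (Bottom, m3): payoffs 5, 10 → best response R.
Player III against (Top, L): payoffs 9, 12, 4 → best response m2.
Player III against (Top, R): payoffs 13, 4, 10 → best response m1.
Player III against (Bottom, L): payoffs 16, 5, 15 → best response m1.
Player III against (Bottom, R): payoffs 19, 16, 2 → best response m1.
Mutual best responses: (Bottom, L, m1).

The unique pure-strategy Nash equilibrium is (Bottom, L, m1).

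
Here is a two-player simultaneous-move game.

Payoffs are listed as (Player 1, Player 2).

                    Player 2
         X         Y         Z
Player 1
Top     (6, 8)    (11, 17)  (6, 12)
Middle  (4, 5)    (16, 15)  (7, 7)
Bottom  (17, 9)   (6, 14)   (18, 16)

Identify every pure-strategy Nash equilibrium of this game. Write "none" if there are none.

Player 1 against X: payoffs 6, 4, 17 → best response Bottom.
Player 1 against Y: payoffs 11, 16, 6 → best response Middle.
Player 1 against Z: payoffs 6, 7, 18 → best response Bottom.
Player 2 against Top: payoffs 8, 17, 12 → best response Y.
Player 2 against Middle: payoffs 5, 15, 7 → best response Y.
Player 2 against Bottom: payoffs 9, 14, 16 → best response Z.
Mutual best responses: (Middle, Y); (Bottom, Z).

Pure-strategy Nash equilibria: (Middle, Y), (Bottom, Z)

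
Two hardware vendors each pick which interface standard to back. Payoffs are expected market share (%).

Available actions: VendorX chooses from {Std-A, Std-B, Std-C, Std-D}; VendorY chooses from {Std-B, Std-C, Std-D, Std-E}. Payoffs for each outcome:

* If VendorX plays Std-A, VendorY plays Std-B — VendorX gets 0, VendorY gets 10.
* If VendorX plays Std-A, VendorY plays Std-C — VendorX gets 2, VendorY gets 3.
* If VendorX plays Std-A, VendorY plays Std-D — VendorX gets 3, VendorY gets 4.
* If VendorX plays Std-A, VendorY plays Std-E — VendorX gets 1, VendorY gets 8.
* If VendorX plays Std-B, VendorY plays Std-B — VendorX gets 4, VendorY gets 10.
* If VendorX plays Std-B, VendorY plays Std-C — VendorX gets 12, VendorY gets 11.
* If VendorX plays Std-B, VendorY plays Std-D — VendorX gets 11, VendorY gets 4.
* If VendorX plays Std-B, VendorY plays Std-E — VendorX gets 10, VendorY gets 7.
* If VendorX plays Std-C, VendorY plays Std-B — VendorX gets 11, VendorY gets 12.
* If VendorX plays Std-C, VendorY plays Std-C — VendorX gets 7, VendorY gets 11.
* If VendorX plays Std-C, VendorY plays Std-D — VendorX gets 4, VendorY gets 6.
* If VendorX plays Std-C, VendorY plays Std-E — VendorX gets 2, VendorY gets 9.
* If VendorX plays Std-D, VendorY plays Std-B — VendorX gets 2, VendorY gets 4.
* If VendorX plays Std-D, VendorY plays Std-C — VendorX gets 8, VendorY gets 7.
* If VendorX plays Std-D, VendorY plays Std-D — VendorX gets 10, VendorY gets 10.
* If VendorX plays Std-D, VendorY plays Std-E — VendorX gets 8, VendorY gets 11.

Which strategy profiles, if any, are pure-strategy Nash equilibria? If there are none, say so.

(Std-B, Std-C) and (Std-C, Std-B)

(Std-A, Std-B): VendorX can switch to Std-B (0 → 4). Not NE.
(Std-A, Std-C): VendorX can switch to Std-B (2 → 12). Not NE.
(Std-A, Std-D): VendorX can switch to Std-B (3 → 11). Not NE.
(Std-A, Std-E): VendorX can switch to Std-B (1 → 10). Not NE.
(Std-B, Std-B): VendorX can switch to Std-C (4 → 11). Not NE.
(Std-B, Std-C): VendorX gets 12, best alternative 8; VendorY gets 11, best alternative 10. No profitable deviation — NE.
(Std-B, Std-D): VendorY can switch to Std-B (4 → 10). Not NE.
(Std-B, Std-E): VendorY can switch to Std-B (7 → 10). Not NE.
(Std-C, Std-B): VendorX gets 11, best alternative 4; VendorY gets 12, best alternative 11. No profitable deviation — NE.
(Std-C, Std-C): VendorX can switch to Std-B (7 → 12). Not NE.
(Std-C, Std-D): VendorX can switch to Std-B (4 → 11). Not NE.
(Std-C, Std-E): VendorX can switch to Std-B (2 → 10). Not NE.
(Std-D, Std-B): VendorX can switch to Std-B (2 → 4). Not NE.
(Std-D, Std-C): VendorX can switch to Std-B (8 → 12). Not NE.
(The remaining 2 profiles each have a profitable deviation by the same check.)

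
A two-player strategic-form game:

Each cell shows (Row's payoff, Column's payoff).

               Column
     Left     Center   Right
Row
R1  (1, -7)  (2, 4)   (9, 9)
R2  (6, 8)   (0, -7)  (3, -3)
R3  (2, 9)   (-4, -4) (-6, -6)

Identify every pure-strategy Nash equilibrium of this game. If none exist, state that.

Check each profile: it is a Nash equilibrium iff no player can strictly gain by switching unilaterally.
(R1, Left): Row can switch to R2 (1 → 6). Not NE.
(R1, Center): Column can switch to Right (4 → 9). Not NE.
(R1, Right): Row gets 9, best alternative 3; Column gets 9, best alternative 4. No profitable deviation — NE.
(R2, Left): Row gets 6, best alternative 2; Column gets 8, best alternative -3. No profitable deviation — NE.
(R2, Center): Row can switch to R1 (0 → 2). Not NE.
(R2, Right): Row can switch to R1 (3 → 9). Not NE.
(R3, Left): Row can switch to R2 (2 → 6). Not NE.
(R3, Center): Row can switch to R1 (-4 → 2). Not NE.
(R3, Right): Row can switch to R1 (-6 → 9). Not NE.

The pure Nash equilibria are (R1, Right) and (R2, Left).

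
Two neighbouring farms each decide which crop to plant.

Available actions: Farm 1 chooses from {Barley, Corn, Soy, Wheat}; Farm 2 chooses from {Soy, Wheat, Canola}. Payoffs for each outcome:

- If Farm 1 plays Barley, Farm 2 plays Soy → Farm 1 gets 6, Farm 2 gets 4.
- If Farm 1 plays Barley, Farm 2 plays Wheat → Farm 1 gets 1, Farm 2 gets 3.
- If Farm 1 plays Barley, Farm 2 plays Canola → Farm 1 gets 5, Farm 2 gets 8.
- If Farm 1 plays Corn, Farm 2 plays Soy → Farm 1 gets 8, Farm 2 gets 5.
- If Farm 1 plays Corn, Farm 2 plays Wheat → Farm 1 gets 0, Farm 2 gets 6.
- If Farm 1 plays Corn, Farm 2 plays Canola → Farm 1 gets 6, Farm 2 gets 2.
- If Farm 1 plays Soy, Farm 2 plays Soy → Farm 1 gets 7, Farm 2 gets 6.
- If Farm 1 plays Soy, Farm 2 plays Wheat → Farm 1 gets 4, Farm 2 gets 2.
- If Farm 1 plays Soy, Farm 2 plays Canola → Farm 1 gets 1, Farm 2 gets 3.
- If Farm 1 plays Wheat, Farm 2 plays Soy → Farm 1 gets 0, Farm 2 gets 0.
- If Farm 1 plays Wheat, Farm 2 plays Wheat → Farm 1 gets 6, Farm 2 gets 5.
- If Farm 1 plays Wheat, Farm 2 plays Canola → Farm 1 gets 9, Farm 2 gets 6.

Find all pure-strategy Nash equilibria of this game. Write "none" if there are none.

Pure NE: (Wheat, Canola)

(Barley, Soy): Farm 1 can switch to Corn (6 → 8). Not NE.
(Barley, Wheat): Farm 1 can switch to Soy (1 → 4). Not NE.
(Barley, Canola): Farm 1 can switch to Corn (5 → 6). Not NE.
(Corn, Soy): Farm 2 can switch to Wheat (5 → 6). Not NE.
(Corn, Wheat): Farm 1 can switch to Barley (0 → 1). Not NE.
(Corn, Canola): Farm 1 can switch to Wheat (6 → 9). Not NE.
(Soy, Soy): Farm 1 can switch to Corn (7 → 8). Not NE.
(Soy, Wheat): Farm 1 can switch to Wheat (4 → 6). Not NE.
(Wheat, Canola): Farm 1 gets 9, best alternative 6; Farm 2 gets 6, best alternative 5. No profitable deviation — NE.
(The remaining 3 profiles each have a profitable deviation by the same check.)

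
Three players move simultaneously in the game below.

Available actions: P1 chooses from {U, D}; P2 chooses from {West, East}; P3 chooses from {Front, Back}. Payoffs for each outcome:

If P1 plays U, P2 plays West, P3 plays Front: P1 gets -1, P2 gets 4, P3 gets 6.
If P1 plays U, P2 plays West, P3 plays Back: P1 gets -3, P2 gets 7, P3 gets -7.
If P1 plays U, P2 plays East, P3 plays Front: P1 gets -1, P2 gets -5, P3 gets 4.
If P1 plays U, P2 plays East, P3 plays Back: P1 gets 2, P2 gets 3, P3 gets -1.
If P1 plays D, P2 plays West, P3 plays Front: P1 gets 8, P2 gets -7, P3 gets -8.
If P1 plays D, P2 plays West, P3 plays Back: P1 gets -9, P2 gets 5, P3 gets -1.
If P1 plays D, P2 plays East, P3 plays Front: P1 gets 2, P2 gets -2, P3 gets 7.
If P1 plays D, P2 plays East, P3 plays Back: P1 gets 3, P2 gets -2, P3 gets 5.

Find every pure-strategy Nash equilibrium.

Mark each player's best response to every combination of opponents' strategies; a profile where every player is best-responding is a pure Nash equilibrium.
P1 against (West, Front): payoffs -1, 8 → best response D.
P1 against (West, Back): payoffs -3, -9 → best response U.
P1 against (East, Front): payoffs -1, 2 → best response D.
P1 against (East, Back): payoffs 2, 3 → best response D.
P2 against (U, Front): payoffs 4, -5 → best response West.
P2 against (U, Back): payoffs 7, 3 → best response West.
P2 against (D, Front): payoffs -7, -2 → best response East.
P2 against (D, Back): payoffs 5, -2 → best response West.
P3 against (U, West): payoffs 6, -7 → best response Front.
P3 against (U, East): payoffs 4, -1 → best response Front.
P3 against (D, West): payoffs -8, -1 → best response Back.
P3 against (D, East): payoffs 7, 5 → best response Front.
Mutual best responses: (D, East, Front).

(D, East, Front)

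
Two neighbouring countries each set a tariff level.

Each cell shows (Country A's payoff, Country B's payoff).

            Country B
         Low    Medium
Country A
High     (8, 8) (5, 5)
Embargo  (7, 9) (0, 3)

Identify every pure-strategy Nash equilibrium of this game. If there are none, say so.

For each player, find the best response to each opponent profile; mutual best responses are the pure NE.
Country A against Low: payoffs 8, 7 → best response High.
Country A against Medium: payoffs 5, 0 → best response High.
Country B against High: payoffs 8, 5 → best response Low.
Country B against Embargo: payoffs 9, 3 → best response Low.
Mutual best responses: (High, Low).

The unique pure-strategy Nash equilibrium is (High, Low).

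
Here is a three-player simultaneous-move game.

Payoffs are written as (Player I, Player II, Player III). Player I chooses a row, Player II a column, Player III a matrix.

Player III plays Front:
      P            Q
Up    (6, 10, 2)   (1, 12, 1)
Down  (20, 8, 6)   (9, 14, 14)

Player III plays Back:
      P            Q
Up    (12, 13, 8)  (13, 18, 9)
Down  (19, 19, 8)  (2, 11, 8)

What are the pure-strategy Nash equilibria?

Pure-strategy Nash equilibria: (Up, Q, Back) and (Down, P, Back) and (Down, Q, Front)

(Up, P, Front): Player I can switch to Down (6 → 20). Not NE.
(Up, P, Back): Player I can switch to Down (12 → 19). Not NE.
(Up, Q, Front): Player I can switch to Down (1 → 9). Not NE.
(Up, Q, Back): Player I gets 13, best alternative 2; Player II gets 18, best alternative 13; Player III gets 9, best alternative 1. No profitable deviation — NE.
(Down, P, Front): Player II can switch to Q (8 → 14). Not NE.
(Down, P, Back): Player I gets 19, best alternative 12; Player II gets 19, best alternative 11; Player III gets 8, best alternative 6. No profitable deviation — NE.
(Down, Q, Front): Player I gets 9, best alternative 1; Player II gets 14, best alternative 8; Player III gets 14, best alternative 8. No profitable deviation — NE.
(Down, Q, Back): Player I can switch to Up (2 → 13). Not NE.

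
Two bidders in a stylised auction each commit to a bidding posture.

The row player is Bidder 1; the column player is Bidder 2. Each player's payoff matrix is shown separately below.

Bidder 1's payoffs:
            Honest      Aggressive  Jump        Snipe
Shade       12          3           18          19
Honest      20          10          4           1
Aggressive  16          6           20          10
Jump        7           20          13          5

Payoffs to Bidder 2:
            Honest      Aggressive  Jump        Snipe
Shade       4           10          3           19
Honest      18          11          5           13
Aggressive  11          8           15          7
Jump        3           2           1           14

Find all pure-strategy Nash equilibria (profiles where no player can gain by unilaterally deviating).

Bidder 1 against Honest: payoffs 12, 20, 16, 7 → best response Honest.
Bidder 1 against Aggressive: payoffs 3, 10, 6, 20 → best response Jump.
Bidder 1 against Jump: payoffs 18, 4, 20, 13 → best response Aggressive.
Bidder 1 against Snipe: payoffs 19, 1, 10, 5 → best response Shade.
Bidder 2 against Shade: payoffs 4, 10, 3, 19 → best response Snipe.
Bidder 2 against Honest: payoffs 18, 11, 5, 13 → best response Honest.
Bidder 2 against Aggressive: payoffs 11, 8, 15, 7 → best response Jump.
Bidder 2 against Jump: payoffs 3, 2, 1, 14 → best response Snipe.
Mutual best responses: (Shade, Snipe); (Honest, Honest); (Aggressive, Jump).

The pure Nash equilibria are (Shade, Snipe); (Honest, Honest); (Aggressive, Jump).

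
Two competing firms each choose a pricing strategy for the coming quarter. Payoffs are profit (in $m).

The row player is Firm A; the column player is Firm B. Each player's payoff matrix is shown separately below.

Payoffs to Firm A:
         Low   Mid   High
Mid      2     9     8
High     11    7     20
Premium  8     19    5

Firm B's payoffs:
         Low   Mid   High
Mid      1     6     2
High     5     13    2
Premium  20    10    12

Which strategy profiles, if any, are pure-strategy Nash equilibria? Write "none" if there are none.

There is no pure-strategy Nash equilibrium.

(Mid, Low): Firm A can switch to High (2 → 11). Not NE.
(Mid, Mid): Firm A can switch to Premium (9 → 19). Not NE.
(Mid, High): Firm A can switch to High (8 → 20). Not NE.
(High, Low): Firm B can switch to Mid (5 → 13). Not NE.
(High, Mid): Firm A can switch to Mid (7 → 9). Not NE.
(High, High): Firm B can switch to Low (2 → 5). Not NE.
(Premium, Low): Firm A can switch to High (8 → 11). Not NE.
(Premium, Mid): Firm B can switch to Low (10 → 20). Not NE.
(Premium, High): Firm A can switch to Mid (5 → 8). Not NE.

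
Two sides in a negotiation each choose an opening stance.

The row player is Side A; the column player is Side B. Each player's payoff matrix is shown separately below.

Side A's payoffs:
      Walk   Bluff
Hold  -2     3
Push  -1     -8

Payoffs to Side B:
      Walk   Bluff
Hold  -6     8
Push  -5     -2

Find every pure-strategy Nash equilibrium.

Pure NE: (Hold, Bluff)

(Hold, Walk): Side A can switch to Push (-2 → -1). Not NE.
(Hold, Bluff): Side A gets 3, best alternative -8; Side B gets 8, best alternative -6. No profitable deviation — NE.
(Push, Walk): Side B can switch to Bluff (-5 → -2). Not NE.
(Push, Bluff): Side A can switch to Hold (-8 → 3). Not NE.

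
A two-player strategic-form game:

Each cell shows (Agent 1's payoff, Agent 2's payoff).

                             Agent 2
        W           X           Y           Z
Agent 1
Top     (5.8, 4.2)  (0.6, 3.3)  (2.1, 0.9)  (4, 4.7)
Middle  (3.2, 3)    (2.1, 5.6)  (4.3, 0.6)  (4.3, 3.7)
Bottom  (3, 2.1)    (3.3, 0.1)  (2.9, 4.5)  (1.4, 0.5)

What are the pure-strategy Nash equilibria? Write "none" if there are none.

This game has no pure Nash equilibrium.

(Top, W): Agent 2 can switch to Z (4.2 → 4.7). Not NE.
(Top, X): Agent 1 can switch to Middle (0.6 → 2.1). Not NE.
(Top, Y): Agent 1 can switch to Middle (2.1 → 4.3). Not NE.
(Top, Z): Agent 1 can switch to Middle (4 → 4.3). Not NE.
(Middle, W): Agent 1 can switch to Top (3.2 → 5.8). Not NE.
(Middle, X): Agent 1 can switch to Bottom (2.1 → 3.3). Not NE.
(Middle, Y): Agent 2 can switch to W (0.6 → 3). Not NE.
(Middle, Z): Agent 2 can switch to X (3.7 → 5.6). Not NE.
(Bottom, W): Agent 1 can switch to Top (3 → 5.8). Not NE.
(Bottom, X): Agent 2 can switch to W (0.1 → 2.1). Not NE.
(Bottom, Y): Agent 1 can switch to Middle (2.9 → 4.3). Not NE.
(Bottom, Z): Agent 1 can switch to Top (1.4 → 4). Not NE.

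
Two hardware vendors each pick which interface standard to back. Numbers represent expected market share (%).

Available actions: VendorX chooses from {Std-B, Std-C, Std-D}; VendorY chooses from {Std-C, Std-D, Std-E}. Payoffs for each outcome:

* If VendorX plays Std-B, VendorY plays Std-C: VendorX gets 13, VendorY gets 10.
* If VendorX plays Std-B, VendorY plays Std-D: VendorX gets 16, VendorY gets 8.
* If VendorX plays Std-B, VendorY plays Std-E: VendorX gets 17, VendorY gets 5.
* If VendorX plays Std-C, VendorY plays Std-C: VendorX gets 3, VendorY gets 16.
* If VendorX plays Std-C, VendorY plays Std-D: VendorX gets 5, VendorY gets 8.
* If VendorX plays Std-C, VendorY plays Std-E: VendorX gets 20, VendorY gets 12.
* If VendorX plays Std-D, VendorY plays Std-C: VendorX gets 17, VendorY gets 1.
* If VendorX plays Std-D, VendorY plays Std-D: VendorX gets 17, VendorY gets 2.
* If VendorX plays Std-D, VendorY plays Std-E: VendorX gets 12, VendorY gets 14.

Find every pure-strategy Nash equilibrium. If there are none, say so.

No pure-strategy Nash equilibrium.

(Std-B, Std-C): VendorX can switch to Std-D (13 → 17). Not NE.
(Std-B, Std-D): VendorX can switch to Std-D (16 → 17). Not NE.
(Std-B, Std-E): VendorX can switch to Std-C (17 → 20). Not NE.
(Std-C, Std-C): VendorX can switch to Std-B (3 → 13). Not NE.
(Std-C, Std-D): VendorX can switch to Std-B (5 → 16). Not NE.
(Std-C, Std-E): VendorY can switch to Std-C (12 → 16). Not NE.
(Std-D, Std-C): VendorY can switch to Std-D (1 → 2). Not NE.
(Std-D, Std-D): VendorY can switch to Std-E (2 → 14). Not NE.
(Std-D, Std-E): VendorX can switch to Std-B (12 → 17). Not NE.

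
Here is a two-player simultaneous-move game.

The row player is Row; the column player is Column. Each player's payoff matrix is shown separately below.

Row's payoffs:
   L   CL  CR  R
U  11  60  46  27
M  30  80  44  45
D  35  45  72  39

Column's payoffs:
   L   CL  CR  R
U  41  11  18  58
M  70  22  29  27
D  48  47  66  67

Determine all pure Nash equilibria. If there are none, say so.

Row against L: payoffs 11, 30, 35 → best response D.
Row against CL: payoffs 60, 80, 45 → best response M.
Row against CR: payoffs 46, 44, 72 → best response D.
Row against R: payoffs 27, 45, 39 → best response M.
Column against U: payoffs 41, 11, 18, 58 → best response R.
Column against M: payoffs 70, 22, 29, 27 → best response L.
Column against D: payoffs 48, 47, 66, 67 → best response R.
No profile is a mutual best response for all players.

No pure-strategy Nash equilibrium.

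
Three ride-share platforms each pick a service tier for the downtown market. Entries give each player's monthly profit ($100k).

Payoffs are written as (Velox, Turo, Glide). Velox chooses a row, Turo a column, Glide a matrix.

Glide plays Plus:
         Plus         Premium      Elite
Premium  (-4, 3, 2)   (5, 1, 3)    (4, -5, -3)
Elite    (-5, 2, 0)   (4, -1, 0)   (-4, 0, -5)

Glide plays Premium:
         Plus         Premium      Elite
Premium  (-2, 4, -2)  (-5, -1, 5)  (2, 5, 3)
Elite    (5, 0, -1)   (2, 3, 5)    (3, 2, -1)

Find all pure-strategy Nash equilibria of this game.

Mark each player's best response to every combination of opponents' strategies; a profile where every player is best-responding is a pure Nash equilibrium.
Velox against (Plus, Plus): payoffs -4, -5 → best response Premium.
Velox against (Plus, Premium): payoffs -2, 5 → best response Elite.
Velox against (Premium, Plus): payoffs 5, 4 → best response Premium.
Velox against (Premium, Premium): payoffs -5, 2 → best response Elite.
Velox against (Elite, Plus): payoffs 4, -4 → best response Premium.
Velox against (Elite, Premium): payoffs 2, 3 → best response Elite.
Turo against (Premium, Plus): payoffs 3, 1, -5 → best response Plus.
Turo against (Premium, Premium): payoffs 4, -1, 5 → best response Elite.
Turo against (Elite, Plus): payoffs 2, -1, 0 → best response Plus.
Turo against (Elite, Premium): payoffs 0, 3, 2 → best response Premium.
Glide against (Premium, Plus): payoffs 2, -2 → best response Plus.
Glide against (Premium, Premium): payoffs 3, 5 → best response Premium.
Glide against (Premium, Elite): payoffs -3, 3 → best response Premium.
Glide against (Elite, Plus): payoffs 0, -1 → best response Plus.
Glide against (Elite, Premium): payoffs 0, 5 → best response Premium.
Glide against (Elite, Elite): payoffs -5, -1 → best response Premium.
Mutual best responses: (Premium, Plus, Plus); (Elite, Premium, Premium).

(Premium, Plus, Plus), (Elite, Premium, Premium)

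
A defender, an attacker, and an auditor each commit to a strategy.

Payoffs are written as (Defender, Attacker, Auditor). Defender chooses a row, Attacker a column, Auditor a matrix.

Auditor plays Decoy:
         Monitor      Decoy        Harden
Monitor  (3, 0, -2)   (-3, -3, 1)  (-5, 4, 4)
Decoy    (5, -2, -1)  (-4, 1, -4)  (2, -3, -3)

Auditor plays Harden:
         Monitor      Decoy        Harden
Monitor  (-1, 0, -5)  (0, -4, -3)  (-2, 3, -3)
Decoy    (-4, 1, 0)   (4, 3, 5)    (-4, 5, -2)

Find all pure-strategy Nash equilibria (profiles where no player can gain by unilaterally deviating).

There is no pure-strategy Nash equilibrium.

Defender against (Monitor, Decoy): payoffs 3, 5 → best response Decoy.
Defender against (Monitor, Harden): payoffs -1, -4 → best response Monitor.
Defender against (Decoy, Decoy): payoffs -3, -4 → best response Monitor.
Defender against (Decoy, Harden): payoffs 0, 4 → best response Decoy.
Defender against (Harden, Decoy): payoffs -5, 2 → best response Decoy.
Defender against (Harden, Harden): payoffs -2, -4 → best response Monitor.
Attacker against (Monitor, Decoy): payoffs 0, -3, 4 → best response Harden.
Attacker against (Monitor, Harden): payoffs 0, -4, 3 → best response Harden.
Attacker against (Decoy, Decoy): payoffs -2, 1, -3 → best response Decoy.
Attacker against (Decoy, Harden): payoffs 1, 3, 5 → best response Harden.
Auditor against (Monitor, Monitor): payoffs -2, -5 → best response Decoy.
Auditor against (Monitor, Decoy): payoffs 1, -3 → best response Decoy.
Auditor against (Monitor, Harden): payoffs 4, -3 → best response Decoy.
Auditor against (Decoy, Monitor): payoffs -1, 0 → best response Harden.
Auditor against (Decoy, Decoy): payoffs -4, 5 → best response Harden.
Auditor against (Decoy, Harden): payoffs -3, -2 → best response Harden.
No profile is a mutual best response for all players.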